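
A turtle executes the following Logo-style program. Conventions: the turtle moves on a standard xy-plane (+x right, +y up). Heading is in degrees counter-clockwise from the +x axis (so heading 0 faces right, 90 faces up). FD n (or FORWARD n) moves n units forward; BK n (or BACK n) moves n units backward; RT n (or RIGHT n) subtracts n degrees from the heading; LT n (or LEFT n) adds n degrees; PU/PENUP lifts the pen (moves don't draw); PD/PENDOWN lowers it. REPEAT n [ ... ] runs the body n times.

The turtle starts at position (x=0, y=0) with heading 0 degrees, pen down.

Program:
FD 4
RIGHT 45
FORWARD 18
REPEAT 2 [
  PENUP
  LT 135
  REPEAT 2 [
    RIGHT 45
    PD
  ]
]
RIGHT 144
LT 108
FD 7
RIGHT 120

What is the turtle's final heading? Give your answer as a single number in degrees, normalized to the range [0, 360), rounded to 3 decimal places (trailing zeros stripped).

Executing turtle program step by step:
Start: pos=(0,0), heading=0, pen down
FD 4: (0,0) -> (4,0) [heading=0, draw]
RT 45: heading 0 -> 315
FD 18: (4,0) -> (16.728,-12.728) [heading=315, draw]
REPEAT 2 [
  -- iteration 1/2 --
  PU: pen up
  LT 135: heading 315 -> 90
  REPEAT 2 [
    -- iteration 1/2 --
    RT 45: heading 90 -> 45
    PD: pen down
    -- iteration 2/2 --
    RT 45: heading 45 -> 0
    PD: pen down
  ]
  -- iteration 2/2 --
  PU: pen up
  LT 135: heading 0 -> 135
  REPEAT 2 [
    -- iteration 1/2 --
    RT 45: heading 135 -> 90
    PD: pen down
    -- iteration 2/2 --
    RT 45: heading 90 -> 45
    PD: pen down
  ]
]
RT 144: heading 45 -> 261
LT 108: heading 261 -> 9
FD 7: (16.728,-12.728) -> (23.642,-11.633) [heading=9, draw]
RT 120: heading 9 -> 249
Final: pos=(23.642,-11.633), heading=249, 3 segment(s) drawn

Answer: 249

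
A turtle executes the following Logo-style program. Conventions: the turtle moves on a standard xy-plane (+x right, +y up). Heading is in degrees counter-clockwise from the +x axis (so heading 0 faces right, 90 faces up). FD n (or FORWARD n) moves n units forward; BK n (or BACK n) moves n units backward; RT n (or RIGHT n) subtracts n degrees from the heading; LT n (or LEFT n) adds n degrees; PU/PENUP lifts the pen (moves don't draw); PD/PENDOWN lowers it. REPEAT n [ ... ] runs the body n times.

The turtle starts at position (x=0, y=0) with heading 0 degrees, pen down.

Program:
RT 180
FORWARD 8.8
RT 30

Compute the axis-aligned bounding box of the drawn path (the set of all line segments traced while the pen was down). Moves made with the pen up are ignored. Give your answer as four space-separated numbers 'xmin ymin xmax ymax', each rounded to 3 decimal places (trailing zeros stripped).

Answer: -8.8 0 0 0

Derivation:
Executing turtle program step by step:
Start: pos=(0,0), heading=0, pen down
RT 180: heading 0 -> 180
FD 8.8: (0,0) -> (-8.8,0) [heading=180, draw]
RT 30: heading 180 -> 150
Final: pos=(-8.8,0), heading=150, 1 segment(s) drawn

Segment endpoints: x in {-8.8, 0}, y in {0, 0}
xmin=-8.8, ymin=0, xmax=0, ymax=0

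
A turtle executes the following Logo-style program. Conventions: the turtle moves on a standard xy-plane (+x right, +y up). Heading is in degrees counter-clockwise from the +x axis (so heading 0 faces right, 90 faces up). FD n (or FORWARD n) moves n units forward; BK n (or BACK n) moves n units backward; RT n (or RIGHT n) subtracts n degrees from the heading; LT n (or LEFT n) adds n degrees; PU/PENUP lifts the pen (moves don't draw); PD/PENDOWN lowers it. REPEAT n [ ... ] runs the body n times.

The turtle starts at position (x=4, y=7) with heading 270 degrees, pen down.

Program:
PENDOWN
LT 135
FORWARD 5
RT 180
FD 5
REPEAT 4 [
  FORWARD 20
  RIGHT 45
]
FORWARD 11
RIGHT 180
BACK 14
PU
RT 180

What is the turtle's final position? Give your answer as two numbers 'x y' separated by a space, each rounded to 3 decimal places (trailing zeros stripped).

Answer: -26.607 44.678

Derivation:
Executing turtle program step by step:
Start: pos=(4,7), heading=270, pen down
PD: pen down
LT 135: heading 270 -> 45
FD 5: (4,7) -> (7.536,10.536) [heading=45, draw]
RT 180: heading 45 -> 225
FD 5: (7.536,10.536) -> (4,7) [heading=225, draw]
REPEAT 4 [
  -- iteration 1/4 --
  FD 20: (4,7) -> (-10.142,-7.142) [heading=225, draw]
  RT 45: heading 225 -> 180
  -- iteration 2/4 --
  FD 20: (-10.142,-7.142) -> (-30.142,-7.142) [heading=180, draw]
  RT 45: heading 180 -> 135
  -- iteration 3/4 --
  FD 20: (-30.142,-7.142) -> (-44.284,7) [heading=135, draw]
  RT 45: heading 135 -> 90
  -- iteration 4/4 --
  FD 20: (-44.284,7) -> (-44.284,27) [heading=90, draw]
  RT 45: heading 90 -> 45
]
FD 11: (-44.284,27) -> (-36.506,34.778) [heading=45, draw]
RT 180: heading 45 -> 225
BK 14: (-36.506,34.778) -> (-26.607,44.678) [heading=225, draw]
PU: pen up
RT 180: heading 225 -> 45
Final: pos=(-26.607,44.678), heading=45, 8 segment(s) drawn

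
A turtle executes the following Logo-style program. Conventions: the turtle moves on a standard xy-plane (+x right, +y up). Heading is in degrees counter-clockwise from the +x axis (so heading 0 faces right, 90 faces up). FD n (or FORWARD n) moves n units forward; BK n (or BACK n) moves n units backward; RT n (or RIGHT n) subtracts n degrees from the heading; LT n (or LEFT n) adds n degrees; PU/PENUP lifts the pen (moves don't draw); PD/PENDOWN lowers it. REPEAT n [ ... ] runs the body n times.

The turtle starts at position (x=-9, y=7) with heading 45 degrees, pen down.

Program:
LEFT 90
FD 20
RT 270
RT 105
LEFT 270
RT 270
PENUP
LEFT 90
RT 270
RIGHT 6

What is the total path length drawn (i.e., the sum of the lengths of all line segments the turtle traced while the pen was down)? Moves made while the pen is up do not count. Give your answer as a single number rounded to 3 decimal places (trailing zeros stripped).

Answer: 20

Derivation:
Executing turtle program step by step:
Start: pos=(-9,7), heading=45, pen down
LT 90: heading 45 -> 135
FD 20: (-9,7) -> (-23.142,21.142) [heading=135, draw]
RT 270: heading 135 -> 225
RT 105: heading 225 -> 120
LT 270: heading 120 -> 30
RT 270: heading 30 -> 120
PU: pen up
LT 90: heading 120 -> 210
RT 270: heading 210 -> 300
RT 6: heading 300 -> 294
Final: pos=(-23.142,21.142), heading=294, 1 segment(s) drawn

Segment lengths:
  seg 1: (-9,7) -> (-23.142,21.142), length = 20
Total = 20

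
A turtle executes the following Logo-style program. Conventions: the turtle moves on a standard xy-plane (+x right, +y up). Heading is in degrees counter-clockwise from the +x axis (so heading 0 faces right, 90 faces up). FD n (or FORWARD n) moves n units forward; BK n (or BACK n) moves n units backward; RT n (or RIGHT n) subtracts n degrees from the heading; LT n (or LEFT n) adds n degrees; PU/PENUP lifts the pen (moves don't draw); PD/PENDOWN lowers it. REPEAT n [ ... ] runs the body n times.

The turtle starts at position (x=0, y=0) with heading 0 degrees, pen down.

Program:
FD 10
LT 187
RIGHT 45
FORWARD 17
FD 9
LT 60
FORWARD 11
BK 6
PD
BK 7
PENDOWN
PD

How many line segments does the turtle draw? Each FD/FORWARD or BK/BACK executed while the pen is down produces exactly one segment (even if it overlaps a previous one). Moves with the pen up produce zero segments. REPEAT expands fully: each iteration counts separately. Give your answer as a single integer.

Executing turtle program step by step:
Start: pos=(0,0), heading=0, pen down
FD 10: (0,0) -> (10,0) [heading=0, draw]
LT 187: heading 0 -> 187
RT 45: heading 187 -> 142
FD 17: (10,0) -> (-3.396,10.466) [heading=142, draw]
FD 9: (-3.396,10.466) -> (-10.488,16.007) [heading=142, draw]
LT 60: heading 142 -> 202
FD 11: (-10.488,16.007) -> (-20.687,11.887) [heading=202, draw]
BK 6: (-20.687,11.887) -> (-15.124,14.134) [heading=202, draw]
PD: pen down
BK 7: (-15.124,14.134) -> (-8.634,16.756) [heading=202, draw]
PD: pen down
PD: pen down
Final: pos=(-8.634,16.756), heading=202, 6 segment(s) drawn
Segments drawn: 6

Answer: 6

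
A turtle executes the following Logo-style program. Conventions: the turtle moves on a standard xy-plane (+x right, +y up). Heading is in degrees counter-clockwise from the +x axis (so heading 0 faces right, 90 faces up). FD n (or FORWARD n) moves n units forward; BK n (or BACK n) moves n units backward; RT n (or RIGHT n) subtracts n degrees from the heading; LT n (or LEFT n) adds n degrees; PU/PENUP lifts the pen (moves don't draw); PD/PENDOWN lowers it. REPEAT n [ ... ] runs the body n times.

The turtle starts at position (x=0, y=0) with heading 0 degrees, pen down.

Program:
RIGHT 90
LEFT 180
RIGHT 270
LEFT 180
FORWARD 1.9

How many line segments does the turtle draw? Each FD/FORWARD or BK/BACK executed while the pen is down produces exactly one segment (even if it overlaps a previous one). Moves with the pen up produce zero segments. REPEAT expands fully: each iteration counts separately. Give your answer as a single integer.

Executing turtle program step by step:
Start: pos=(0,0), heading=0, pen down
RT 90: heading 0 -> 270
LT 180: heading 270 -> 90
RT 270: heading 90 -> 180
LT 180: heading 180 -> 0
FD 1.9: (0,0) -> (1.9,0) [heading=0, draw]
Final: pos=(1.9,0), heading=0, 1 segment(s) drawn
Segments drawn: 1

Answer: 1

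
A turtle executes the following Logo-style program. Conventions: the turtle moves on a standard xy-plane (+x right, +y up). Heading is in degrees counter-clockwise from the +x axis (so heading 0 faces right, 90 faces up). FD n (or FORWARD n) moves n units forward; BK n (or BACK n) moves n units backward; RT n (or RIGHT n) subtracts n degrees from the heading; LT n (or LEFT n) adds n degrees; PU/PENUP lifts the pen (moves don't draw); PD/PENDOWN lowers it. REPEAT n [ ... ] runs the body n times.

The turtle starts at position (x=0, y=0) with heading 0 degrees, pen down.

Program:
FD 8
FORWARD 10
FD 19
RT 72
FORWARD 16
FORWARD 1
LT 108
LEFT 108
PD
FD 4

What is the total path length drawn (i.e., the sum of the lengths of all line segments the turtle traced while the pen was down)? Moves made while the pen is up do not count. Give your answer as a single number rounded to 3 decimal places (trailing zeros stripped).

Executing turtle program step by step:
Start: pos=(0,0), heading=0, pen down
FD 8: (0,0) -> (8,0) [heading=0, draw]
FD 10: (8,0) -> (18,0) [heading=0, draw]
FD 19: (18,0) -> (37,0) [heading=0, draw]
RT 72: heading 0 -> 288
FD 16: (37,0) -> (41.944,-15.217) [heading=288, draw]
FD 1: (41.944,-15.217) -> (42.253,-16.168) [heading=288, draw]
LT 108: heading 288 -> 36
LT 108: heading 36 -> 144
PD: pen down
FD 4: (42.253,-16.168) -> (39.017,-13.817) [heading=144, draw]
Final: pos=(39.017,-13.817), heading=144, 6 segment(s) drawn

Segment lengths:
  seg 1: (0,0) -> (8,0), length = 8
  seg 2: (8,0) -> (18,0), length = 10
  seg 3: (18,0) -> (37,0), length = 19
  seg 4: (37,0) -> (41.944,-15.217), length = 16
  seg 5: (41.944,-15.217) -> (42.253,-16.168), length = 1
  seg 6: (42.253,-16.168) -> (39.017,-13.817), length = 4
Total = 58

Answer: 58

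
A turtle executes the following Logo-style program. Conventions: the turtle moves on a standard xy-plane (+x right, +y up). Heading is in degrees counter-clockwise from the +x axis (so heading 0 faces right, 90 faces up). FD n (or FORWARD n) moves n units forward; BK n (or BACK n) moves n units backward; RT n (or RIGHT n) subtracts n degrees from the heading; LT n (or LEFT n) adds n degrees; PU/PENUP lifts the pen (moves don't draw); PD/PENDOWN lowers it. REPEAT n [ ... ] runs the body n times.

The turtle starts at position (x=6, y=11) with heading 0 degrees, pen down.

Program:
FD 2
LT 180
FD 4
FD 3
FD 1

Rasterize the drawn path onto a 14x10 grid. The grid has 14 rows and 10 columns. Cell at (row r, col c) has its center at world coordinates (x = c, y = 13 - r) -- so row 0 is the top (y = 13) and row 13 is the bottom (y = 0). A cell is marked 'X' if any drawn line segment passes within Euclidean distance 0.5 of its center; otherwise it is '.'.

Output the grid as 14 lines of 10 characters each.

Answer: ..........
..........
XXXXXXXXX.
..........
..........
..........
..........
..........
..........
..........
..........
..........
..........
..........

Derivation:
Segment 0: (6,11) -> (8,11)
Segment 1: (8,11) -> (4,11)
Segment 2: (4,11) -> (1,11)
Segment 3: (1,11) -> (0,11)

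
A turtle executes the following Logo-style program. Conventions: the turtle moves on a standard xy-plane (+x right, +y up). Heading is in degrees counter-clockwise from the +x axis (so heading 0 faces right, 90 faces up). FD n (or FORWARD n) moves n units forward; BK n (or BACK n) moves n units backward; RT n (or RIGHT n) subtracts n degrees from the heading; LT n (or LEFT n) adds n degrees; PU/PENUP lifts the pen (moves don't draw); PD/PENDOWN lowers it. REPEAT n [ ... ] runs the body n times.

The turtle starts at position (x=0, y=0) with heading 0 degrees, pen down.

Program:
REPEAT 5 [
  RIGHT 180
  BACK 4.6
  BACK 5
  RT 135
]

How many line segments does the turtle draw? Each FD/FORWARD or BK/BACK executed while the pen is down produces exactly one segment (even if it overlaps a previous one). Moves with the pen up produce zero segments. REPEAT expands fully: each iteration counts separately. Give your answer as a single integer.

Executing turtle program step by step:
Start: pos=(0,0), heading=0, pen down
REPEAT 5 [
  -- iteration 1/5 --
  RT 180: heading 0 -> 180
  BK 4.6: (0,0) -> (4.6,0) [heading=180, draw]
  BK 5: (4.6,0) -> (9.6,0) [heading=180, draw]
  RT 135: heading 180 -> 45
  -- iteration 2/5 --
  RT 180: heading 45 -> 225
  BK 4.6: (9.6,0) -> (12.853,3.253) [heading=225, draw]
  BK 5: (12.853,3.253) -> (16.388,6.788) [heading=225, draw]
  RT 135: heading 225 -> 90
  -- iteration 3/5 --
  RT 180: heading 90 -> 270
  BK 4.6: (16.388,6.788) -> (16.388,11.388) [heading=270, draw]
  BK 5: (16.388,11.388) -> (16.388,16.388) [heading=270, draw]
  RT 135: heading 270 -> 135
  -- iteration 4/5 --
  RT 180: heading 135 -> 315
  BK 4.6: (16.388,16.388) -> (13.136,19.641) [heading=315, draw]
  BK 5: (13.136,19.641) -> (9.6,23.176) [heading=315, draw]
  RT 135: heading 315 -> 180
  -- iteration 5/5 --
  RT 180: heading 180 -> 0
  BK 4.6: (9.6,23.176) -> (5,23.176) [heading=0, draw]
  BK 5: (5,23.176) -> (0,23.176) [heading=0, draw]
  RT 135: heading 0 -> 225
]
Final: pos=(0,23.176), heading=225, 10 segment(s) drawn
Segments drawn: 10

Answer: 10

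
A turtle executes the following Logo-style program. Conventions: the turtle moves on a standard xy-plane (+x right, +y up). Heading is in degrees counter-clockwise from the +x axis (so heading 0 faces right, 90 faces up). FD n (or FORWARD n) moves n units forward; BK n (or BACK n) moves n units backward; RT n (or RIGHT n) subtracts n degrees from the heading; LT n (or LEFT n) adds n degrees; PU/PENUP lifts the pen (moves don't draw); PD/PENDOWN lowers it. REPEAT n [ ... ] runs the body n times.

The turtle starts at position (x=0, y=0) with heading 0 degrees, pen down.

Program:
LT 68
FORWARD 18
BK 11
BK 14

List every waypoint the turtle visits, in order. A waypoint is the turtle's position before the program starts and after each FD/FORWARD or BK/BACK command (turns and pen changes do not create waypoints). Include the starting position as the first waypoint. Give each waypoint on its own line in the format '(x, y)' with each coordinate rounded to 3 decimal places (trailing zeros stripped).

Answer: (0, 0)
(6.743, 16.689)
(2.622, 6.49)
(-2.622, -6.49)

Derivation:
Executing turtle program step by step:
Start: pos=(0,0), heading=0, pen down
LT 68: heading 0 -> 68
FD 18: (0,0) -> (6.743,16.689) [heading=68, draw]
BK 11: (6.743,16.689) -> (2.622,6.49) [heading=68, draw]
BK 14: (2.622,6.49) -> (-2.622,-6.49) [heading=68, draw]
Final: pos=(-2.622,-6.49), heading=68, 3 segment(s) drawn
Waypoints (4 total):
(0, 0)
(6.743, 16.689)
(2.622, 6.49)
(-2.622, -6.49)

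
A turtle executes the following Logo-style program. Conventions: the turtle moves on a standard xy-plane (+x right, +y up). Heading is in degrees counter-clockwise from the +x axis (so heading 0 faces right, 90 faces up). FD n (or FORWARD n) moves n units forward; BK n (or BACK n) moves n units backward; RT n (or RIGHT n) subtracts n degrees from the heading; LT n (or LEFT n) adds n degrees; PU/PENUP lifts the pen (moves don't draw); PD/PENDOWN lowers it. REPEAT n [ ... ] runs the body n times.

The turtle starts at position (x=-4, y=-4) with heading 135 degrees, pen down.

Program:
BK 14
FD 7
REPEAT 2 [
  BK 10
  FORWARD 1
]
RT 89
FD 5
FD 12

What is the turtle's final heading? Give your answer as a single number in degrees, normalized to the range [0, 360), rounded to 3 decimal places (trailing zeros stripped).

Answer: 46

Derivation:
Executing turtle program step by step:
Start: pos=(-4,-4), heading=135, pen down
BK 14: (-4,-4) -> (5.899,-13.899) [heading=135, draw]
FD 7: (5.899,-13.899) -> (0.95,-8.95) [heading=135, draw]
REPEAT 2 [
  -- iteration 1/2 --
  BK 10: (0.95,-8.95) -> (8.021,-16.021) [heading=135, draw]
  FD 1: (8.021,-16.021) -> (7.314,-15.314) [heading=135, draw]
  -- iteration 2/2 --
  BK 10: (7.314,-15.314) -> (14.385,-22.385) [heading=135, draw]
  FD 1: (14.385,-22.385) -> (13.678,-21.678) [heading=135, draw]
]
RT 89: heading 135 -> 46
FD 5: (13.678,-21.678) -> (17.151,-18.081) [heading=46, draw]
FD 12: (17.151,-18.081) -> (25.487,-9.449) [heading=46, draw]
Final: pos=(25.487,-9.449), heading=46, 8 segment(s) drawn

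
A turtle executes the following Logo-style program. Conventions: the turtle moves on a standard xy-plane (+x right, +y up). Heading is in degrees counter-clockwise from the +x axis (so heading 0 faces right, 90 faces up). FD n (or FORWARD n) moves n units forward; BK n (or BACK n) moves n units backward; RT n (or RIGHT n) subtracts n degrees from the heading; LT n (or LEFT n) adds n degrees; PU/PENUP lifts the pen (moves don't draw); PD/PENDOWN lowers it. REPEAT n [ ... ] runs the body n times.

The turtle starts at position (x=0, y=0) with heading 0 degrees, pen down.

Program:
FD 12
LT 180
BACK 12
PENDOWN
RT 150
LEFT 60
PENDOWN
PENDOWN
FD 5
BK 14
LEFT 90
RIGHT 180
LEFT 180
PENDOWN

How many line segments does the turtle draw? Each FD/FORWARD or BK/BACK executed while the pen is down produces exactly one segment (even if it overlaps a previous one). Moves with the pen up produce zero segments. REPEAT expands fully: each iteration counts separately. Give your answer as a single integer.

Executing turtle program step by step:
Start: pos=(0,0), heading=0, pen down
FD 12: (0,0) -> (12,0) [heading=0, draw]
LT 180: heading 0 -> 180
BK 12: (12,0) -> (24,0) [heading=180, draw]
PD: pen down
RT 150: heading 180 -> 30
LT 60: heading 30 -> 90
PD: pen down
PD: pen down
FD 5: (24,0) -> (24,5) [heading=90, draw]
BK 14: (24,5) -> (24,-9) [heading=90, draw]
LT 90: heading 90 -> 180
RT 180: heading 180 -> 0
LT 180: heading 0 -> 180
PD: pen down
Final: pos=(24,-9), heading=180, 4 segment(s) drawn
Segments drawn: 4

Answer: 4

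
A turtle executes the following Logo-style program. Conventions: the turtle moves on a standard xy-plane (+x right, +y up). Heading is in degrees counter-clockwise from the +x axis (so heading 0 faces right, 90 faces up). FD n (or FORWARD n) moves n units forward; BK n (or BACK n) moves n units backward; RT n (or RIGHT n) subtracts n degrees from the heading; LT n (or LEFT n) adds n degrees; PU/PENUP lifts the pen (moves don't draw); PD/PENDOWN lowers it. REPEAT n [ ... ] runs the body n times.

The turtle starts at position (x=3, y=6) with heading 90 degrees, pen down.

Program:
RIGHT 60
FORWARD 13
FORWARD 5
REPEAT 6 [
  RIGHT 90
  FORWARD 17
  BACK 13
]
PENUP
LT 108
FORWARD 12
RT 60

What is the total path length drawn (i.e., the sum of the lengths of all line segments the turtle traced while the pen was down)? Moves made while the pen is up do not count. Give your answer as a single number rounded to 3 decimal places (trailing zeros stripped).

Answer: 198

Derivation:
Executing turtle program step by step:
Start: pos=(3,6), heading=90, pen down
RT 60: heading 90 -> 30
FD 13: (3,6) -> (14.258,12.5) [heading=30, draw]
FD 5: (14.258,12.5) -> (18.588,15) [heading=30, draw]
REPEAT 6 [
  -- iteration 1/6 --
  RT 90: heading 30 -> 300
  FD 17: (18.588,15) -> (27.088,0.278) [heading=300, draw]
  BK 13: (27.088,0.278) -> (20.588,11.536) [heading=300, draw]
  -- iteration 2/6 --
  RT 90: heading 300 -> 210
  FD 17: (20.588,11.536) -> (5.866,3.036) [heading=210, draw]
  BK 13: (5.866,3.036) -> (17.124,9.536) [heading=210, draw]
  -- iteration 3/6 --
  RT 90: heading 210 -> 120
  FD 17: (17.124,9.536) -> (8.624,24.258) [heading=120, draw]
  BK 13: (8.624,24.258) -> (15.124,13) [heading=120, draw]
  -- iteration 4/6 --
  RT 90: heading 120 -> 30
  FD 17: (15.124,13) -> (29.847,21.5) [heading=30, draw]
  BK 13: (29.847,21.5) -> (18.588,15) [heading=30, draw]
  -- iteration 5/6 --
  RT 90: heading 30 -> 300
  FD 17: (18.588,15) -> (27.088,0.278) [heading=300, draw]
  BK 13: (27.088,0.278) -> (20.588,11.536) [heading=300, draw]
  -- iteration 6/6 --
  RT 90: heading 300 -> 210
  FD 17: (20.588,11.536) -> (5.866,3.036) [heading=210, draw]
  BK 13: (5.866,3.036) -> (17.124,9.536) [heading=210, draw]
]
PU: pen up
LT 108: heading 210 -> 318
FD 12: (17.124,9.536) -> (26.042,1.506) [heading=318, move]
RT 60: heading 318 -> 258
Final: pos=(26.042,1.506), heading=258, 14 segment(s) drawn

Segment lengths:
  seg 1: (3,6) -> (14.258,12.5), length = 13
  seg 2: (14.258,12.5) -> (18.588,15), length = 5
  seg 3: (18.588,15) -> (27.088,0.278), length = 17
  seg 4: (27.088,0.278) -> (20.588,11.536), length = 13
  seg 5: (20.588,11.536) -> (5.866,3.036), length = 17
  seg 6: (5.866,3.036) -> (17.124,9.536), length = 13
  seg 7: (17.124,9.536) -> (8.624,24.258), length = 17
  seg 8: (8.624,24.258) -> (15.124,13), length = 13
  seg 9: (15.124,13) -> (29.847,21.5), length = 17
  seg 10: (29.847,21.5) -> (18.588,15), length = 13
  seg 11: (18.588,15) -> (27.088,0.278), length = 17
  seg 12: (27.088,0.278) -> (20.588,11.536), length = 13
  seg 13: (20.588,11.536) -> (5.866,3.036), length = 17
  seg 14: (5.866,3.036) -> (17.124,9.536), length = 13
Total = 198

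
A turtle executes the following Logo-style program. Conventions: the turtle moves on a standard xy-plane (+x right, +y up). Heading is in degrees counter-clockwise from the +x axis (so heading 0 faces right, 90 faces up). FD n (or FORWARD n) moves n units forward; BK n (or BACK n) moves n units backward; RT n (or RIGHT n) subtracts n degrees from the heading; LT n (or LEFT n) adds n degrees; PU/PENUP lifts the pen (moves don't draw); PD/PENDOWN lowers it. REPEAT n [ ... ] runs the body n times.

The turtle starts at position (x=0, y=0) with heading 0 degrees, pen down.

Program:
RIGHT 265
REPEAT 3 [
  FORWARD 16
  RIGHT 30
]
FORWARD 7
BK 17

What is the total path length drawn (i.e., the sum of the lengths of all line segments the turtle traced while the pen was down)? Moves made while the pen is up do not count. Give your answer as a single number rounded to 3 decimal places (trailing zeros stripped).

Executing turtle program step by step:
Start: pos=(0,0), heading=0, pen down
RT 265: heading 0 -> 95
REPEAT 3 [
  -- iteration 1/3 --
  FD 16: (0,0) -> (-1.394,15.939) [heading=95, draw]
  RT 30: heading 95 -> 65
  -- iteration 2/3 --
  FD 16: (-1.394,15.939) -> (5.367,30.44) [heading=65, draw]
  RT 30: heading 65 -> 35
  -- iteration 3/3 --
  FD 16: (5.367,30.44) -> (18.474,39.617) [heading=35, draw]
  RT 30: heading 35 -> 5
]
FD 7: (18.474,39.617) -> (25.447,40.227) [heading=5, draw]
BK 17: (25.447,40.227) -> (8.512,38.746) [heading=5, draw]
Final: pos=(8.512,38.746), heading=5, 5 segment(s) drawn

Segment lengths:
  seg 1: (0,0) -> (-1.394,15.939), length = 16
  seg 2: (-1.394,15.939) -> (5.367,30.44), length = 16
  seg 3: (5.367,30.44) -> (18.474,39.617), length = 16
  seg 4: (18.474,39.617) -> (25.447,40.227), length = 7
  seg 5: (25.447,40.227) -> (8.512,38.746), length = 17
Total = 72

Answer: 72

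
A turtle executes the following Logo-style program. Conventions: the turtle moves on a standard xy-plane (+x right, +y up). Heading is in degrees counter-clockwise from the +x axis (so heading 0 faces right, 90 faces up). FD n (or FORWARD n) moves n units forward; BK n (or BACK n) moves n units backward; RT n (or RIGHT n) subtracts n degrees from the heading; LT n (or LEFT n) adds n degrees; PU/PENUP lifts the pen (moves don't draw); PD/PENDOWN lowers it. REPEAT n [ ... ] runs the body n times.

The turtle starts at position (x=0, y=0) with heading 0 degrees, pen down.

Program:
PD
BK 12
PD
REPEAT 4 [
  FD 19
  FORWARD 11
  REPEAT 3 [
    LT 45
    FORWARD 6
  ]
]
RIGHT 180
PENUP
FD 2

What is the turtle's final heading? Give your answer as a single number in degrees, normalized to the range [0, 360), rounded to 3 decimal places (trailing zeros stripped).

Executing turtle program step by step:
Start: pos=(0,0), heading=0, pen down
PD: pen down
BK 12: (0,0) -> (-12,0) [heading=0, draw]
PD: pen down
REPEAT 4 [
  -- iteration 1/4 --
  FD 19: (-12,0) -> (7,0) [heading=0, draw]
  FD 11: (7,0) -> (18,0) [heading=0, draw]
  REPEAT 3 [
    -- iteration 1/3 --
    LT 45: heading 0 -> 45
    FD 6: (18,0) -> (22.243,4.243) [heading=45, draw]
    -- iteration 2/3 --
    LT 45: heading 45 -> 90
    FD 6: (22.243,4.243) -> (22.243,10.243) [heading=90, draw]
    -- iteration 3/3 --
    LT 45: heading 90 -> 135
    FD 6: (22.243,10.243) -> (18,14.485) [heading=135, draw]
  ]
  -- iteration 2/4 --
  FD 19: (18,14.485) -> (4.565,27.92) [heading=135, draw]
  FD 11: (4.565,27.92) -> (-3.213,35.698) [heading=135, draw]
  REPEAT 3 [
    -- iteration 1/3 --
    LT 45: heading 135 -> 180
    FD 6: (-3.213,35.698) -> (-9.213,35.698) [heading=180, draw]
    -- iteration 2/3 --
    LT 45: heading 180 -> 225
    FD 6: (-9.213,35.698) -> (-13.456,31.456) [heading=225, draw]
    -- iteration 3/3 --
    LT 45: heading 225 -> 270
    FD 6: (-13.456,31.456) -> (-13.456,25.456) [heading=270, draw]
  ]
  -- iteration 3/4 --
  FD 19: (-13.456,25.456) -> (-13.456,6.456) [heading=270, draw]
  FD 11: (-13.456,6.456) -> (-13.456,-4.544) [heading=270, draw]
  REPEAT 3 [
    -- iteration 1/3 --
    LT 45: heading 270 -> 315
    FD 6: (-13.456,-4.544) -> (-9.213,-8.787) [heading=315, draw]
    -- iteration 2/3 --
    LT 45: heading 315 -> 0
    FD 6: (-9.213,-8.787) -> (-3.213,-8.787) [heading=0, draw]
    -- iteration 3/3 --
    LT 45: heading 0 -> 45
    FD 6: (-3.213,-8.787) -> (1.029,-4.544) [heading=45, draw]
  ]
  -- iteration 4/4 --
  FD 19: (1.029,-4.544) -> (14.464,8.891) [heading=45, draw]
  FD 11: (14.464,8.891) -> (22.243,16.669) [heading=45, draw]
  REPEAT 3 [
    -- iteration 1/3 --
    LT 45: heading 45 -> 90
    FD 6: (22.243,16.669) -> (22.243,22.669) [heading=90, draw]
    -- iteration 2/3 --
    LT 45: heading 90 -> 135
    FD 6: (22.243,22.669) -> (18,26.912) [heading=135, draw]
    -- iteration 3/3 --
    LT 45: heading 135 -> 180
    FD 6: (18,26.912) -> (12,26.912) [heading=180, draw]
  ]
]
RT 180: heading 180 -> 0
PU: pen up
FD 2: (12,26.912) -> (14,26.912) [heading=0, move]
Final: pos=(14,26.912), heading=0, 21 segment(s) drawn

Answer: 0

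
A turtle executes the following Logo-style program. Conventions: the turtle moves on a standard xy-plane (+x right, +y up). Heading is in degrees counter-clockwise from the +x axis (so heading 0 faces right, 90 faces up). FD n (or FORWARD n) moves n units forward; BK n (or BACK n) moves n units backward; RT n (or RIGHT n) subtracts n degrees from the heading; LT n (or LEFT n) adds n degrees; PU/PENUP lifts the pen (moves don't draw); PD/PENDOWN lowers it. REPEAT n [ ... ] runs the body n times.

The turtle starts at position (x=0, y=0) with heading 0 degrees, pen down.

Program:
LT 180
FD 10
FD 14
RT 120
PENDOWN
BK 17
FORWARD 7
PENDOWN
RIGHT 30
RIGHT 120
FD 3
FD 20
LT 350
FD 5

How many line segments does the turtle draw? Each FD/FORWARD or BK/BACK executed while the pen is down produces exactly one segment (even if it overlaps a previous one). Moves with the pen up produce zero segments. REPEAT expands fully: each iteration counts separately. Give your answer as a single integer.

Executing turtle program step by step:
Start: pos=(0,0), heading=0, pen down
LT 180: heading 0 -> 180
FD 10: (0,0) -> (-10,0) [heading=180, draw]
FD 14: (-10,0) -> (-24,0) [heading=180, draw]
RT 120: heading 180 -> 60
PD: pen down
BK 17: (-24,0) -> (-32.5,-14.722) [heading=60, draw]
FD 7: (-32.5,-14.722) -> (-29,-8.66) [heading=60, draw]
PD: pen down
RT 30: heading 60 -> 30
RT 120: heading 30 -> 270
FD 3: (-29,-8.66) -> (-29,-11.66) [heading=270, draw]
FD 20: (-29,-11.66) -> (-29,-31.66) [heading=270, draw]
LT 350: heading 270 -> 260
FD 5: (-29,-31.66) -> (-29.868,-36.584) [heading=260, draw]
Final: pos=(-29.868,-36.584), heading=260, 7 segment(s) drawn
Segments drawn: 7

Answer: 7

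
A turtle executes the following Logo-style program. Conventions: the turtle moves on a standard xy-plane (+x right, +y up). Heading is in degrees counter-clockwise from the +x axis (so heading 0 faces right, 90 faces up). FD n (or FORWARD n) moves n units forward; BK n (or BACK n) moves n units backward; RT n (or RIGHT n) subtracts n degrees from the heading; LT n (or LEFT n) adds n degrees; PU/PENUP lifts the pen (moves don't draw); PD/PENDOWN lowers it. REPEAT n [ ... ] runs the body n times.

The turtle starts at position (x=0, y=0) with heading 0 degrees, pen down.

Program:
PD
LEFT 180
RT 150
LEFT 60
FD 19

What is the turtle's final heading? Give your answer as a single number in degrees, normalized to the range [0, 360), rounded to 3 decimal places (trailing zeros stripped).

Answer: 90

Derivation:
Executing turtle program step by step:
Start: pos=(0,0), heading=0, pen down
PD: pen down
LT 180: heading 0 -> 180
RT 150: heading 180 -> 30
LT 60: heading 30 -> 90
FD 19: (0,0) -> (0,19) [heading=90, draw]
Final: pos=(0,19), heading=90, 1 segment(s) drawn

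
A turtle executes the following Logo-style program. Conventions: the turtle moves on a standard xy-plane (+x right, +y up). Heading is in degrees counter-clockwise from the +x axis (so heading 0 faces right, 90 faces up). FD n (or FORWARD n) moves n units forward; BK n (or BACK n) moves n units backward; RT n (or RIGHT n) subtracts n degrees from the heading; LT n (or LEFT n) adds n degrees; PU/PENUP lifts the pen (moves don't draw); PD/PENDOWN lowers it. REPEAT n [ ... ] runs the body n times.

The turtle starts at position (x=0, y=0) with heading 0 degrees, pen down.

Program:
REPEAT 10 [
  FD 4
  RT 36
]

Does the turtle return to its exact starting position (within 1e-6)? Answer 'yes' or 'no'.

Executing turtle program step by step:
Start: pos=(0,0), heading=0, pen down
REPEAT 10 [
  -- iteration 1/10 --
  FD 4: (0,0) -> (4,0) [heading=0, draw]
  RT 36: heading 0 -> 324
  -- iteration 2/10 --
  FD 4: (4,0) -> (7.236,-2.351) [heading=324, draw]
  RT 36: heading 324 -> 288
  -- iteration 3/10 --
  FD 4: (7.236,-2.351) -> (8.472,-6.155) [heading=288, draw]
  RT 36: heading 288 -> 252
  -- iteration 4/10 --
  FD 4: (8.472,-6.155) -> (7.236,-9.96) [heading=252, draw]
  RT 36: heading 252 -> 216
  -- iteration 5/10 --
  FD 4: (7.236,-9.96) -> (4,-12.311) [heading=216, draw]
  RT 36: heading 216 -> 180
  -- iteration 6/10 --
  FD 4: (4,-12.311) -> (0,-12.311) [heading=180, draw]
  RT 36: heading 180 -> 144
  -- iteration 7/10 --
  FD 4: (0,-12.311) -> (-3.236,-9.96) [heading=144, draw]
  RT 36: heading 144 -> 108
  -- iteration 8/10 --
  FD 4: (-3.236,-9.96) -> (-4.472,-6.155) [heading=108, draw]
  RT 36: heading 108 -> 72
  -- iteration 9/10 --
  FD 4: (-4.472,-6.155) -> (-3.236,-2.351) [heading=72, draw]
  RT 36: heading 72 -> 36
  -- iteration 10/10 --
  FD 4: (-3.236,-2.351) -> (0,0) [heading=36, draw]
  RT 36: heading 36 -> 0
]
Final: pos=(0,0), heading=0, 10 segment(s) drawn

Start position: (0, 0)
Final position: (0, 0)
Distance = 0; < 1e-6 -> CLOSED

Answer: yes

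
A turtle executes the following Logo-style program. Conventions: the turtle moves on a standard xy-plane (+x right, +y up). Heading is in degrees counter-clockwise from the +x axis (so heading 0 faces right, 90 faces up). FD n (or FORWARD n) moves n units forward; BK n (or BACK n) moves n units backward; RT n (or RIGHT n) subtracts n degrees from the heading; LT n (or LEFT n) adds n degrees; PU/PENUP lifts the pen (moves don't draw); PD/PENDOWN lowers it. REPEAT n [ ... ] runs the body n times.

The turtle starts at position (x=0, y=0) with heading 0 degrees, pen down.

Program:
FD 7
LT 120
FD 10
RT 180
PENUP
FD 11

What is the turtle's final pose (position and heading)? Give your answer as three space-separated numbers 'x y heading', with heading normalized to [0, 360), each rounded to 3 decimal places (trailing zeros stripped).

Executing turtle program step by step:
Start: pos=(0,0), heading=0, pen down
FD 7: (0,0) -> (7,0) [heading=0, draw]
LT 120: heading 0 -> 120
FD 10: (7,0) -> (2,8.66) [heading=120, draw]
RT 180: heading 120 -> 300
PU: pen up
FD 11: (2,8.66) -> (7.5,-0.866) [heading=300, move]
Final: pos=(7.5,-0.866), heading=300, 2 segment(s) drawn

Answer: 7.5 -0.866 300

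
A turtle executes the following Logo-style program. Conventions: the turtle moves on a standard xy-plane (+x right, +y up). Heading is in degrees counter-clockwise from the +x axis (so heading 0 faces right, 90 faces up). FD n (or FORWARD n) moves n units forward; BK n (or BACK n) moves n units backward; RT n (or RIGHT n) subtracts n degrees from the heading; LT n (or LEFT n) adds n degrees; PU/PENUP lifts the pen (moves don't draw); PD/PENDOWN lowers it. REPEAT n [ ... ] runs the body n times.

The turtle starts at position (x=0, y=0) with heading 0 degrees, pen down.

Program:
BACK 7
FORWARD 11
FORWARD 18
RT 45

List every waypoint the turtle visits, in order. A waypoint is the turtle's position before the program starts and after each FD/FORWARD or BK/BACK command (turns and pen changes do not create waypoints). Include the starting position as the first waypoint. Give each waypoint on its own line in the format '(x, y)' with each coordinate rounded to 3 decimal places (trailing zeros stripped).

Executing turtle program step by step:
Start: pos=(0,0), heading=0, pen down
BK 7: (0,0) -> (-7,0) [heading=0, draw]
FD 11: (-7,0) -> (4,0) [heading=0, draw]
FD 18: (4,0) -> (22,0) [heading=0, draw]
RT 45: heading 0 -> 315
Final: pos=(22,0), heading=315, 3 segment(s) drawn
Waypoints (4 total):
(0, 0)
(-7, 0)
(4, 0)
(22, 0)

Answer: (0, 0)
(-7, 0)
(4, 0)
(22, 0)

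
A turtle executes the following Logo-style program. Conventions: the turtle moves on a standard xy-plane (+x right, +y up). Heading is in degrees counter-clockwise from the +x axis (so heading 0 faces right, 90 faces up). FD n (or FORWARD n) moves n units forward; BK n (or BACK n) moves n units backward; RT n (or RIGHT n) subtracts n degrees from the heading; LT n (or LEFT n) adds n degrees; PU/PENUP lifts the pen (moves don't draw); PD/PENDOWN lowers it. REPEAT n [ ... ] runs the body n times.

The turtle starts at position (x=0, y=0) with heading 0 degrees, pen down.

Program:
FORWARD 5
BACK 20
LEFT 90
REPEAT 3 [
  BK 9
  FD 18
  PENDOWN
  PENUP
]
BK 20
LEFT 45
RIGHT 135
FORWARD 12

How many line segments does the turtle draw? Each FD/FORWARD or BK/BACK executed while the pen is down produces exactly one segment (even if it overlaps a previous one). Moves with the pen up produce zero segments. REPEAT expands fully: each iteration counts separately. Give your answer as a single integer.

Answer: 4

Derivation:
Executing turtle program step by step:
Start: pos=(0,0), heading=0, pen down
FD 5: (0,0) -> (5,0) [heading=0, draw]
BK 20: (5,0) -> (-15,0) [heading=0, draw]
LT 90: heading 0 -> 90
REPEAT 3 [
  -- iteration 1/3 --
  BK 9: (-15,0) -> (-15,-9) [heading=90, draw]
  FD 18: (-15,-9) -> (-15,9) [heading=90, draw]
  PD: pen down
  PU: pen up
  -- iteration 2/3 --
  BK 9: (-15,9) -> (-15,0) [heading=90, move]
  FD 18: (-15,0) -> (-15,18) [heading=90, move]
  PD: pen down
  PU: pen up
  -- iteration 3/3 --
  BK 9: (-15,18) -> (-15,9) [heading=90, move]
  FD 18: (-15,9) -> (-15,27) [heading=90, move]
  PD: pen down
  PU: pen up
]
BK 20: (-15,27) -> (-15,7) [heading=90, move]
LT 45: heading 90 -> 135
RT 135: heading 135 -> 0
FD 12: (-15,7) -> (-3,7) [heading=0, move]
Final: pos=(-3,7), heading=0, 4 segment(s) drawn
Segments drawn: 4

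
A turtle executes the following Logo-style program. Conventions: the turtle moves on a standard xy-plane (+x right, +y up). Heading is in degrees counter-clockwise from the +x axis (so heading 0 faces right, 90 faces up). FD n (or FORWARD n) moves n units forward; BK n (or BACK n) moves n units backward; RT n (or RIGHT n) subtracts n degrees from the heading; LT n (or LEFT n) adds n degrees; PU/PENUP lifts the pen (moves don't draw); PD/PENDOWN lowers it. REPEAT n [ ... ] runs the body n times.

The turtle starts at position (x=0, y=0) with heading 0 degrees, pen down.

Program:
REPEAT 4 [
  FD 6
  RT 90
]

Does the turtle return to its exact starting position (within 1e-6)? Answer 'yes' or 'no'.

Executing turtle program step by step:
Start: pos=(0,0), heading=0, pen down
REPEAT 4 [
  -- iteration 1/4 --
  FD 6: (0,0) -> (6,0) [heading=0, draw]
  RT 90: heading 0 -> 270
  -- iteration 2/4 --
  FD 6: (6,0) -> (6,-6) [heading=270, draw]
  RT 90: heading 270 -> 180
  -- iteration 3/4 --
  FD 6: (6,-6) -> (0,-6) [heading=180, draw]
  RT 90: heading 180 -> 90
  -- iteration 4/4 --
  FD 6: (0,-6) -> (0,0) [heading=90, draw]
  RT 90: heading 90 -> 0
]
Final: pos=(0,0), heading=0, 4 segment(s) drawn

Start position: (0, 0)
Final position: (0, 0)
Distance = 0; < 1e-6 -> CLOSED

Answer: yes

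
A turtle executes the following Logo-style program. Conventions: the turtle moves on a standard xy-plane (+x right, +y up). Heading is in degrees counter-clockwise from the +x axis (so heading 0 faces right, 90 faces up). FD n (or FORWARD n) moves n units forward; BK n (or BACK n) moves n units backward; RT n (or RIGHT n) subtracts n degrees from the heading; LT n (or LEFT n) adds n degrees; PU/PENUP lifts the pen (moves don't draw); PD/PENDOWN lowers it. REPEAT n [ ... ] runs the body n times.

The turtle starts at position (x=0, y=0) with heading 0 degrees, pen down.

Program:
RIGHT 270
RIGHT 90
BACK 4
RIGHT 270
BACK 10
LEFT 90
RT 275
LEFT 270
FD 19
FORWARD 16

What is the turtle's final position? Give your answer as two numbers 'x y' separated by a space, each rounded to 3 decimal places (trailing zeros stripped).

Answer: -38.867 -6.95

Derivation:
Executing turtle program step by step:
Start: pos=(0,0), heading=0, pen down
RT 270: heading 0 -> 90
RT 90: heading 90 -> 0
BK 4: (0,0) -> (-4,0) [heading=0, draw]
RT 270: heading 0 -> 90
BK 10: (-4,0) -> (-4,-10) [heading=90, draw]
LT 90: heading 90 -> 180
RT 275: heading 180 -> 265
LT 270: heading 265 -> 175
FD 19: (-4,-10) -> (-22.928,-8.344) [heading=175, draw]
FD 16: (-22.928,-8.344) -> (-38.867,-6.95) [heading=175, draw]
Final: pos=(-38.867,-6.95), heading=175, 4 segment(s) drawn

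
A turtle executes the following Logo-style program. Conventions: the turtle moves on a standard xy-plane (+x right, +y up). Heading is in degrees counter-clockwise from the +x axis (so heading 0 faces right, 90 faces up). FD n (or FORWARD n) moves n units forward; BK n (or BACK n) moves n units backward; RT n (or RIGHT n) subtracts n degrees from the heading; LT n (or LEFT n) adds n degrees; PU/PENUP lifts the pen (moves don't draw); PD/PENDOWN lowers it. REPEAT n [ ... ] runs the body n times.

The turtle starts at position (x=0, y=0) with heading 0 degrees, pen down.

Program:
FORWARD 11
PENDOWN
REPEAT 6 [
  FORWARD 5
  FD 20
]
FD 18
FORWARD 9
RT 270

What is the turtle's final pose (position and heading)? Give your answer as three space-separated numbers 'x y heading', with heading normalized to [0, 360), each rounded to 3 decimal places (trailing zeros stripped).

Answer: 188 0 90

Derivation:
Executing turtle program step by step:
Start: pos=(0,0), heading=0, pen down
FD 11: (0,0) -> (11,0) [heading=0, draw]
PD: pen down
REPEAT 6 [
  -- iteration 1/6 --
  FD 5: (11,0) -> (16,0) [heading=0, draw]
  FD 20: (16,0) -> (36,0) [heading=0, draw]
  -- iteration 2/6 --
  FD 5: (36,0) -> (41,0) [heading=0, draw]
  FD 20: (41,0) -> (61,0) [heading=0, draw]
  -- iteration 3/6 --
  FD 5: (61,0) -> (66,0) [heading=0, draw]
  FD 20: (66,0) -> (86,0) [heading=0, draw]
  -- iteration 4/6 --
  FD 5: (86,0) -> (91,0) [heading=0, draw]
  FD 20: (91,0) -> (111,0) [heading=0, draw]
  -- iteration 5/6 --
  FD 5: (111,0) -> (116,0) [heading=0, draw]
  FD 20: (116,0) -> (136,0) [heading=0, draw]
  -- iteration 6/6 --
  FD 5: (136,0) -> (141,0) [heading=0, draw]
  FD 20: (141,0) -> (161,0) [heading=0, draw]
]
FD 18: (161,0) -> (179,0) [heading=0, draw]
FD 9: (179,0) -> (188,0) [heading=0, draw]
RT 270: heading 0 -> 90
Final: pos=(188,0), heading=90, 15 segment(s) drawn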